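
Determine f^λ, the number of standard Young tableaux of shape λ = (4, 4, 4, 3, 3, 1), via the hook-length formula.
# SYT of shape (4, 4, 4, 3, 3, 1) = 6651216

Hook-length formula: f^λ = n! / Π hook(c), product over all cells c of the Young diagram. For λ = (4, 4, 4, 3, 3, 1), n = 19 boxes. Hook lengths by row (left-to-right, top-to-bottom): [9, 7, 6, 3]; [8, 6, 5, 2]; [7, 5, 4, 1]; [5, 3, 2]; [4, 2, 1]; [1]. Product of hooks = 18289152000. So f^λ = 19! / 18289152000 = 121645100408832000 / 18289152000 = 6651216.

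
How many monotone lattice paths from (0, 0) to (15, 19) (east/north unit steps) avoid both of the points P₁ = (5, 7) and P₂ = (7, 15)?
Number of paths = 1277046408

Inclusion–exclusion. Total paths: C(34, 15) = 1855967520. Through P₁: C(12, 5)·C(22, 10) = 512143632. Through P₂: C(22, 7)·C(12, 8) = 84419280. Since P₁ is strictly southwest of P₂, a monotone path through both must visit P₁ then P₂; paths through both = C(12, 5)·C(10, 2)·C(12, 8) = 17641800. Avoid both = 1855967520 − 512143632 − 84419280 + 17641800 = 1277046408.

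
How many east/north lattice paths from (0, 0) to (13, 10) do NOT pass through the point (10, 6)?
Number of paths = 863786

Total paths from (0, 0) to (13, 10): C(23, 13) = 1144066. Paths through (10, 6): (paths (0, 0) → (10, 6)) × (paths (10, 6) → (13, 10)) = C(16, 10) · C(7, 3) = 8008 · 35 = 280280. Avoidance count = 1144066 − 280280 = 863786.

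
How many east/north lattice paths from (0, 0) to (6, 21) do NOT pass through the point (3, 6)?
Number of paths = 227466

Total paths from (0, 0) to (6, 21): C(27, 6) = 296010. Paths through (3, 6): (paths (0, 0) → (3, 6)) × (paths (3, 6) → (6, 21)) = C(9, 3) · C(18, 3) = 84 · 816 = 68544. Avoidance count = 296010 − 68544 = 227466.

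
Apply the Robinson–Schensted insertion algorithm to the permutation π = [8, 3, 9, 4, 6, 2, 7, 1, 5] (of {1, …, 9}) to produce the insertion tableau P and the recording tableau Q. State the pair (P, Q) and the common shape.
P = [1, 4, 5, 7] / [2, 6] / [3, 9] / [8];  Q = [1, 3, 5, 7] / [2, 4] / [6, 9] / [8];  common shape = (4, 2, 2, 1)

Row-insert the values π_1, π_2, … into P one at a time, bumping the leftmost entry strictly greater than the inserted value down to the next row. The recording tableau Q records, in position (i, j), the step at which that cell was added to P.
  Insert 8 (step 1): P = [8];  Q = [1]
  Insert 3 (step 2): P = [3] / [8];  Q = [1] / [2]
  Insert 9 (step 3): P = [3, 9] / [8];  Q = [1, 3] / [2]
  Insert 4 (step 4): P = [3, 4] / [8, 9];  Q = [1, 3] / [2, 4]
  Insert 6 (step 5): P = [3, 4, 6] / [8, 9];  Q = [1, 3, 5] / [2, 4]
  Insert 2 (step 6): P = [2, 4, 6] / [3, 9] / [8];  Q = [1, 3, 5] / [2, 4] / [6]
  Insert 7 (step 7): P = [2, 4, 6, 7] / [3, 9] / [8];  Q = [1, 3, 5, 7] / [2, 4] / [6]
  Insert 1 (step 8): P = [1, 4, 6, 7] / [2, 9] / [3] / [8];  Q = [1, 3, 5, 7] / [2, 4] / [6] / [8]
  Insert 5 (step 9): P = [1, 4, 5, 7] / [2, 6] / [3, 9] / [8];  Q = [1, 3, 5, 7] / [2, 4] / [6, 9] / [8]
Final shape: (4, 2, 2, 1).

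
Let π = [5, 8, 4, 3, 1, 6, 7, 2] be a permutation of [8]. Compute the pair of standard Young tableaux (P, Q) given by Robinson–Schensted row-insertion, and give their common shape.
P = [1, 2, 7] / [3, 6] / [4, 8] / [5];  Q = [1, 2, 7] / [3, 6] / [4, 8] / [5];  common shape = (3, 2, 2, 1)

Row-insert the values π_1, π_2, … into P one at a time, bumping the leftmost entry strictly greater than the inserted value down to the next row. The recording tableau Q records, in position (i, j), the step at which that cell was added to P.
  Insert 5 (step 1): P = [5];  Q = [1]
  Insert 8 (step 2): P = [5, 8];  Q = [1, 2]
  Insert 4 (step 3): P = [4, 8] / [5];  Q = [1, 2] / [3]
  Insert 3 (step 4): P = [3, 8] / [4] / [5];  Q = [1, 2] / [3] / [4]
  Insert 1 (step 5): P = [1, 8] / [3] / [4] / [5];  Q = [1, 2] / [3] / [4] / [5]
  Insert 6 (step 6): P = [1, 6] / [3, 8] / [4] / [5];  Q = [1, 2] / [3, 6] / [4] / [5]
  Insert 7 (step 7): P = [1, 6, 7] / [3, 8] / [4] / [5];  Q = [1, 2, 7] / [3, 6] / [4] / [5]
  Insert 2 (step 8): P = [1, 2, 7] / [3, 6] / [4, 8] / [5];  Q = [1, 2, 7] / [3, 6] / [4, 8] / [5]
Final shape: (3, 2, 2, 1).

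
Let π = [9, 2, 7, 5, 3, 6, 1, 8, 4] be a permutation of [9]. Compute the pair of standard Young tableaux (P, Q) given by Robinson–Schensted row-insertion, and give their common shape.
P = [1, 3, 4, 8] / [2, 6] / [5] / [7] / [9];  Q = [1, 3, 6, 8] / [2, 9] / [4] / [5] / [7];  common shape = (4, 2, 1, 1, 1)

Row-insert the values π_1, π_2, … into P one at a time, bumping the leftmost entry strictly greater than the inserted value down to the next row. The recording tableau Q records, in position (i, j), the step at which that cell was added to P.
  Insert 9 (step 1): P = [9];  Q = [1]
  Insert 2 (step 2): P = [2] / [9];  Q = [1] / [2]
  Insert 7 (step 3): P = [2, 7] / [9];  Q = [1, 3] / [2]
  Insert 5 (step 4): P = [2, 5] / [7] / [9];  Q = [1, 3] / [2] / [4]
  Insert 3 (step 5): P = [2, 3] / [5] / [7] / [9];  Q = [1, 3] / [2] / [4] / [5]
  Insert 6 (step 6): P = [2, 3, 6] / [5] / [7] / [9];  Q = [1, 3, 6] / [2] / [4] / [5]
  Insert 1 (step 7): P = [1, 3, 6] / [2] / [5] / [7] / [9];  Q = [1, 3, 6] / [2] / [4] / [5] / [7]
  Insert 8 (step 8): P = [1, 3, 6, 8] / [2] / [5] / [7] / [9];  Q = [1, 3, 6, 8] / [2] / [4] / [5] / [7]
  Insert 4 (step 9): P = [1, 3, 4, 8] / [2, 6] / [5] / [7] / [9];  Q = [1, 3, 6, 8] / [2, 9] / [4] / [5] / [7]
Final shape: (4, 2, 1, 1, 1).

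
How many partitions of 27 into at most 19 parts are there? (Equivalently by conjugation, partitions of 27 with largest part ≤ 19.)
p(27, parts ≤ 19) = 2965

Use the recurrence p(n, m) = p(n, m−1) + p(n−m, m): either the largest part is < m (count p(n, m−1)) or the largest part is exactly m (remove one copy of m, count p(n−m, m)). With p(0, ·) = 1 this gives p(27, parts ≤ 19) = 2965. (By conjugating Young diagrams, this also counts partitions of 27 into at most 19 parts.)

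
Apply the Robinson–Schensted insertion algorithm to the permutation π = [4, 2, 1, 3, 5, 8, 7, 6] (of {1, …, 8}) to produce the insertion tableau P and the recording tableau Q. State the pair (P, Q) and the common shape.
P = [1, 3, 5, 6] / [2, 7] / [4, 8];  Q = [1, 4, 5, 6] / [2, 7] / [3, 8];  common shape = (4, 2, 2)

Row-insert the values π_1, π_2, … into P one at a time, bumping the leftmost entry strictly greater than the inserted value down to the next row. The recording tableau Q records, in position (i, j), the step at which that cell was added to P.
  Insert 4 (step 1): P = [4];  Q = [1]
  Insert 2 (step 2): P = [2] / [4];  Q = [1] / [2]
  Insert 1 (step 3): P = [1] / [2] / [4];  Q = [1] / [2] / [3]
  Insert 3 (step 4): P = [1, 3] / [2] / [4];  Q = [1, 4] / [2] / [3]
  Insert 5 (step 5): P = [1, 3, 5] / [2] / [4];  Q = [1, 4, 5] / [2] / [3]
  Insert 8 (step 6): P = [1, 3, 5, 8] / [2] / [4];  Q = [1, 4, 5, 6] / [2] / [3]
  Insert 7 (step 7): P = [1, 3, 5, 7] / [2, 8] / [4];  Q = [1, 4, 5, 6] / [2, 7] / [3]
  Insert 6 (step 8): P = [1, 3, 5, 6] / [2, 7] / [4, 8];  Q = [1, 4, 5, 6] / [2, 7] / [3, 8]
Final shape: (4, 2, 2).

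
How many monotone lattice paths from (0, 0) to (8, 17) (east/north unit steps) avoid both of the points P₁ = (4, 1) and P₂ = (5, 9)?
Number of paths = 734445

Inclusion–exclusion. Total paths: C(25, 8) = 1081575. Through P₁: C(5, 4)·C(20, 4) = 24225. Through P₂: C(14, 5)·C(11, 3) = 330330. Since P₁ is strictly southwest of P₂, a monotone path through both must visit P₁ then P₂; paths through both = C(5, 4)·C(9, 1)·C(11, 3) = 7425. Avoid both = 1081575 − 24225 − 330330 + 7425 = 734445.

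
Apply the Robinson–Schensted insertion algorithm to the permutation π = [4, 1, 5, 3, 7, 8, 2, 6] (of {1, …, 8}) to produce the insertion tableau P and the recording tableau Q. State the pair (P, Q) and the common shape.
P = [1, 2, 6, 8] / [3, 5, 7] / [4];  Q = [1, 3, 5, 6] / [2, 4, 8] / [7];  common shape = (4, 3, 1)

Row-insert the values π_1, π_2, … into P one at a time, bumping the leftmost entry strictly greater than the inserted value down to the next row. The recording tableau Q records, in position (i, j), the step at which that cell was added to P.
  Insert 4 (step 1): P = [4];  Q = [1]
  Insert 1 (step 2): P = [1] / [4];  Q = [1] / [2]
  Insert 5 (step 3): P = [1, 5] / [4];  Q = [1, 3] / [2]
  Insert 3 (step 4): P = [1, 3] / [4, 5];  Q = [1, 3] / [2, 4]
  Insert 7 (step 5): P = [1, 3, 7] / [4, 5];  Q = [1, 3, 5] / [2, 4]
  Insert 8 (step 6): P = [1, 3, 7, 8] / [4, 5];  Q = [1, 3, 5, 6] / [2, 4]
  Insert 2 (step 7): P = [1, 2, 7, 8] / [3, 5] / [4];  Q = [1, 3, 5, 6] / [2, 4] / [7]
  Insert 6 (step 8): P = [1, 2, 6, 8] / [3, 5, 7] / [4];  Q = [1, 3, 5, 6] / [2, 4, 8] / [7]
Final shape: (4, 3, 1).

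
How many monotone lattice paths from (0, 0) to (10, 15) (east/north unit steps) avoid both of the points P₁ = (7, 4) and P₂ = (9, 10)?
Number of paths = 2649812

Inclusion–exclusion. Total paths: C(25, 10) = 3268760. Through P₁: C(11, 7)·C(14, 3) = 120120. Through P₂: C(19, 9)·C(6, 1) = 554268. Since P₁ is strictly southwest of P₂, a monotone path through both must visit P₁ then P₂; paths through both = C(11, 7)·C(8, 2)·C(6, 1) = 55440. Avoid both = 3268760 − 120120 − 554268 + 55440 = 2649812.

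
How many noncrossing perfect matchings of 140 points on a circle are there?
C_70 = 1321422108420282270489942177190229544600

These noncrossing handshakes are counted by the Catalan number C_n = (1/(n + 1)) · C(2n, n). For n = 70: C_70 = (1/71) · C(140, 70) = 93820969697840041204785894580506297666600/71 = 1321422108420282270489942177190229544600.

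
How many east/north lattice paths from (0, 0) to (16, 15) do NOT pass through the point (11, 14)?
Number of paths = 273795795

Total paths from (0, 0) to (16, 15): C(31, 16) = 300540195. Paths through (11, 14): (paths (0, 0) → (11, 14)) × (paths (11, 14) → (16, 15)) = C(25, 11) · C(6, 5) = 4457400 · 6 = 26744400. Avoidance count = 300540195 − 26744400 = 273795795.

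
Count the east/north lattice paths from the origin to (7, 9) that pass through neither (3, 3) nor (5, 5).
Number of paths = 5260

Inclusion–exclusion. Total paths: C(16, 7) = 11440. Through P₁: C(6, 3)·C(10, 4) = 4200. Through P₂: C(10, 5)·C(6, 2) = 3780. Since P₁ is strictly southwest of P₂, a monotone path through both must visit P₁ then P₂; paths through both = C(6, 3)·C(4, 2)·C(6, 2) = 1800. Avoid both = 11440 − 4200 − 3780 + 1800 = 5260.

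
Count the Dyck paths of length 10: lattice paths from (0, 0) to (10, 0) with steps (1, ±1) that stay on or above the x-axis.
C_5 = 42

These Dyck paths are counted by the Catalan number C_n = (1/(n + 1)) · C(2n, n). For n = 5: C_5 = (1/6) · C(10, 5) = 252/6 = 42.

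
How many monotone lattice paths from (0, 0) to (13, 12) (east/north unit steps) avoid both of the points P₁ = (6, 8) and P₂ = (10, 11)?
Number of paths = 3218866

Inclusion–exclusion. Total paths: C(25, 13) = 5200300. Through P₁: C(14, 6)·C(11, 7) = 990990. Through P₂: C(21, 10)·C(4, 3) = 1410864. Since P₁ is strictly southwest of P₂, a monotone path through both must visit P₁ then P₂; paths through both = C(14, 6)·C(7, 4)·C(4, 3) = 420420. Avoid both = 5200300 − 990990 − 1410864 + 420420 = 3218866.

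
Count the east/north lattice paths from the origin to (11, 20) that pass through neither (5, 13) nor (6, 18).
Number of paths = 68222679

Inclusion–exclusion. Total paths: C(31, 11) = 84672315. Through P₁: C(18, 5)·C(13, 6) = 14702688. Through P₂: C(24, 6)·C(7, 5) = 2826516. Since P₁ is strictly southwest of P₂, a monotone path through both must visit P₁ then P₂; paths through both = C(18, 5)·C(6, 1)·C(7, 5) = 1079568. Avoid both = 84672315 − 14702688 − 2826516 + 1079568 = 68222679.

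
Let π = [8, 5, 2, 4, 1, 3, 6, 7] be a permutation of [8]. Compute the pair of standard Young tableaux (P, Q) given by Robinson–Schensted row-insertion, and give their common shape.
P = [1, 3, 6, 7] / [2, 4] / [5] / [8];  Q = [1, 4, 7, 8] / [2, 6] / [3] / [5];  common shape = (4, 2, 1, 1)

Row-insert the values π_1, π_2, … into P one at a time, bumping the leftmost entry strictly greater than the inserted value down to the next row. The recording tableau Q records, in position (i, j), the step at which that cell was added to P.
  Insert 8 (step 1): P = [8];  Q = [1]
  Insert 5 (step 2): P = [5] / [8];  Q = [1] / [2]
  Insert 2 (step 3): P = [2] / [5] / [8];  Q = [1] / [2] / [3]
  Insert 4 (step 4): P = [2, 4] / [5] / [8];  Q = [1, 4] / [2] / [3]
  Insert 1 (step 5): P = [1, 4] / [2] / [5] / [8];  Q = [1, 4] / [2] / [3] / [5]
  Insert 3 (step 6): P = [1, 3] / [2, 4] / [5] / [8];  Q = [1, 4] / [2, 6] / [3] / [5]
  Insert 6 (step 7): P = [1, 3, 6] / [2, 4] / [5] / [8];  Q = [1, 4, 7] / [2, 6] / [3] / [5]
  Insert 7 (step 8): P = [1, 3, 6, 7] / [2, 4] / [5] / [8];  Q = [1, 4, 7, 8] / [2, 6] / [3] / [5]
Final shape: (4, 2, 1, 1).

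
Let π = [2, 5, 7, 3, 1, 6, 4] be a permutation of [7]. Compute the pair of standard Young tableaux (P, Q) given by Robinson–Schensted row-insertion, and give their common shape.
P = [1, 3, 4] / [2, 6] / [5, 7];  Q = [1, 2, 3] / [4, 6] / [5, 7];  common shape = (3, 2, 2)

Row-insert the values π_1, π_2, … into P one at a time, bumping the leftmost entry strictly greater than the inserted value down to the next row. The recording tableau Q records, in position (i, j), the step at which that cell was added to P.
  Insert 2 (step 1): P = [2];  Q = [1]
  Insert 5 (step 2): P = [2, 5];  Q = [1, 2]
  Insert 7 (step 3): P = [2, 5, 7];  Q = [1, 2, 3]
  Insert 3 (step 4): P = [2, 3, 7] / [5];  Q = [1, 2, 3] / [4]
  Insert 1 (step 5): P = [1, 3, 7] / [2] / [5];  Q = [1, 2, 3] / [4] / [5]
  Insert 6 (step 6): P = [1, 3, 6] / [2, 7] / [5];  Q = [1, 2, 3] / [4, 6] / [5]
  Insert 4 (step 7): P = [1, 3, 4] / [2, 6] / [5, 7];  Q = [1, 2, 3] / [4, 6] / [5, 7]
Final shape: (3, 2, 2).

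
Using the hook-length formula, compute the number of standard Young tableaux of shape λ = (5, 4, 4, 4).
# SYT of shape (5, 4, 4, 4) = 204204

Hook-length formula: f^λ = n! / Π hook(c), product over all cells c of the Young diagram. For λ = (5, 4, 4, 4), n = 17 boxes. Hook lengths by row (left-to-right, top-to-bottom): [8, 7, 6, 5, 1]; [6, 5, 4, 3]; [5, 4, 3, 2]; [4, 3, 2, 1]. Product of hooks = 1741824000. So f^λ = 17! / 1741824000 = 355687428096000 / 1741824000 = 204204.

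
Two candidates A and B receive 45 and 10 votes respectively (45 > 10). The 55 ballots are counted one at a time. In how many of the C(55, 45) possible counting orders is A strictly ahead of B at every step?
Strict-lead orderings = 18612776910

Total orderings of the 55 votes with 45 for A: C(55, 45) = 29248649430. By the Bertrand ballot formula (Cycle Lemma / reflection principle), the number of orderings in which A is strictly ahead of B throughout is (p − q)/(p + q) · C(p + q, p) = (45 − 10)/(45 + 10) · 29248649430 = 18612776910.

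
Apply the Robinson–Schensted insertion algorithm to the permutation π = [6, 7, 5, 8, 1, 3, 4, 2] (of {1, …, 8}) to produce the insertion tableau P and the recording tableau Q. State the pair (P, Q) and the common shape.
P = [1, 2, 4] / [3, 7, 8] / [5] / [6];  Q = [1, 2, 4] / [3, 6, 7] / [5] / [8];  common shape = (3, 3, 1, 1)

Row-insert the values π_1, π_2, … into P one at a time, bumping the leftmost entry strictly greater than the inserted value down to the next row. The recording tableau Q records, in position (i, j), the step at which that cell was added to P.
  Insert 6 (step 1): P = [6];  Q = [1]
  Insert 7 (step 2): P = [6, 7];  Q = [1, 2]
  Insert 5 (step 3): P = [5, 7] / [6];  Q = [1, 2] / [3]
  Insert 8 (step 4): P = [5, 7, 8] / [6];  Q = [1, 2, 4] / [3]
  Insert 1 (step 5): P = [1, 7, 8] / [5] / [6];  Q = [1, 2, 4] / [3] / [5]
  Insert 3 (step 6): P = [1, 3, 8] / [5, 7] / [6];  Q = [1, 2, 4] / [3, 6] / [5]
  Insert 4 (step 7): P = [1, 3, 4] / [5, 7, 8] / [6];  Q = [1, 2, 4] / [3, 6, 7] / [5]
  Insert 2 (step 8): P = [1, 2, 4] / [3, 7, 8] / [5] / [6];  Q = [1, 2, 4] / [3, 6, 7] / [5] / [8]
Final shape: (3, 3, 1, 1).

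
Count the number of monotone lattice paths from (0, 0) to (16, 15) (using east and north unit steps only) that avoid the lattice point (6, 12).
Number of paths = 295230891

Total paths from (0, 0) to (16, 15): C(31, 16) = 300540195. Paths through (6, 12): (paths (0, 0) → (6, 12)) × (paths (6, 12) → (16, 15)) = C(18, 6) · C(13, 10) = 18564 · 286 = 5309304. Avoidance count = 300540195 − 5309304 = 295230891.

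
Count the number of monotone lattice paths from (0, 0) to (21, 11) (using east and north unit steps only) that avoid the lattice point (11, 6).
Number of paths = 91859352

Total paths from (0, 0) to (21, 11): C(32, 21) = 129024480. Paths through (11, 6): (paths (0, 0) → (11, 6)) × (paths (11, 6) → (21, 11)) = C(17, 11) · C(15, 10) = 12376 · 3003 = 37165128. Avoidance count = 129024480 − 37165128 = 91859352.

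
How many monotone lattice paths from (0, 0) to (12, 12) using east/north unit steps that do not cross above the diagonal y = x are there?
C_12 = 208012

These NE paths below the diagonal are counted by the Catalan number C_n = (1/(n + 1)) · C(2n, n). For n = 12: C_12 = (1/13) · C(24, 12) = 2704156/13 = 208012.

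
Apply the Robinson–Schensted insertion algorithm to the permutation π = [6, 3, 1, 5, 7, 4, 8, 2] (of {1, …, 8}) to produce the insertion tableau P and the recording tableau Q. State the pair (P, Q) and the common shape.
P = [1, 2, 7, 8] / [3, 4] / [5] / [6];  Q = [1, 4, 5, 7] / [2, 6] / [3] / [8];  common shape = (4, 2, 1, 1)

Row-insert the values π_1, π_2, … into P one at a time, bumping the leftmost entry strictly greater than the inserted value down to the next row. The recording tableau Q records, in position (i, j), the step at which that cell was added to P.
  Insert 6 (step 1): P = [6];  Q = [1]
  Insert 3 (step 2): P = [3] / [6];  Q = [1] / [2]
  Insert 1 (step 3): P = [1] / [3] / [6];  Q = [1] / [2] / [3]
  Insert 5 (step 4): P = [1, 5] / [3] / [6];  Q = [1, 4] / [2] / [3]
  Insert 7 (step 5): P = [1, 5, 7] / [3] / [6];  Q = [1, 4, 5] / [2] / [3]
  Insert 4 (step 6): P = [1, 4, 7] / [3, 5] / [6];  Q = [1, 4, 5] / [2, 6] / [3]
  Insert 8 (step 7): P = [1, 4, 7, 8] / [3, 5] / [6];  Q = [1, 4, 5, 7] / [2, 6] / [3]
  Insert 2 (step 8): P = [1, 2, 7, 8] / [3, 4] / [5] / [6];  Q = [1, 4, 5, 7] / [2, 6] / [3] / [8]
Final shape: (4, 2, 1, 1).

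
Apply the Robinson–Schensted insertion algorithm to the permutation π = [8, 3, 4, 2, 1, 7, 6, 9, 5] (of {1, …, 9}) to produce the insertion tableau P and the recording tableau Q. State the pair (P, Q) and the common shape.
P = [1, 4, 5, 9] / [2, 6] / [3, 7] / [8];  Q = [1, 3, 6, 8] / [2, 7] / [4, 9] / [5];  common shape = (4, 2, 2, 1)

Row-insert the values π_1, π_2, … into P one at a time, bumping the leftmost entry strictly greater than the inserted value down to the next row. The recording tableau Q records, in position (i, j), the step at which that cell was added to P.
  Insert 8 (step 1): P = [8];  Q = [1]
  Insert 3 (step 2): P = [3] / [8];  Q = [1] / [2]
  Insert 4 (step 3): P = [3, 4] / [8];  Q = [1, 3] / [2]
  Insert 2 (step 4): P = [2, 4] / [3] / [8];  Q = [1, 3] / [2] / [4]
  Insert 1 (step 5): P = [1, 4] / [2] / [3] / [8];  Q = [1, 3] / [2] / [4] / [5]
  Insert 7 (step 6): P = [1, 4, 7] / [2] / [3] / [8];  Q = [1, 3, 6] / [2] / [4] / [5]
  Insert 6 (step 7): P = [1, 4, 6] / [2, 7] / [3] / [8];  Q = [1, 3, 6] / [2, 7] / [4] / [5]
  Insert 9 (step 8): P = [1, 4, 6, 9] / [2, 7] / [3] / [8];  Q = [1, 3, 6, 8] / [2, 7] / [4] / [5]
  Insert 5 (step 9): P = [1, 4, 5, 9] / [2, 6] / [3, 7] / [8];  Q = [1, 3, 6, 8] / [2, 7] / [4, 9] / [5]
Final shape: (4, 2, 2, 1).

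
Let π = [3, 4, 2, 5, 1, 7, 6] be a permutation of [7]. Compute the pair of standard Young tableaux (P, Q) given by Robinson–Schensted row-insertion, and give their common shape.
P = [1, 4, 5, 6] / [2, 7] / [3];  Q = [1, 2, 4, 6] / [3, 7] / [5];  common shape = (4, 2, 1)

Row-insert the values π_1, π_2, … into P one at a time, bumping the leftmost entry strictly greater than the inserted value down to the next row. The recording tableau Q records, in position (i, j), the step at which that cell was added to P.
  Insert 3 (step 1): P = [3];  Q = [1]
  Insert 4 (step 2): P = [3, 4];  Q = [1, 2]
  Insert 2 (step 3): P = [2, 4] / [3];  Q = [1, 2] / [3]
  Insert 5 (step 4): P = [2, 4, 5] / [3];  Q = [1, 2, 4] / [3]
  Insert 1 (step 5): P = [1, 4, 5] / [2] / [3];  Q = [1, 2, 4] / [3] / [5]
  Insert 7 (step 6): P = [1, 4, 5, 7] / [2] / [3];  Q = [1, 2, 4, 6] / [3] / [5]
  Insert 6 (step 7): P = [1, 4, 5, 6] / [2, 7] / [3];  Q = [1, 2, 4, 6] / [3, 7] / [5]
Final shape: (4, 2, 1).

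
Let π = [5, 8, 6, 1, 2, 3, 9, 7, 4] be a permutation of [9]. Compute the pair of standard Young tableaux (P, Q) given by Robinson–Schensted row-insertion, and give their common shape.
P = [1, 2, 3, 4] / [5, 6, 7] / [8, 9];  Q = [1, 2, 6, 7] / [3, 5, 8] / [4, 9];  common shape = (4, 3, 2)

Row-insert the values π_1, π_2, … into P one at a time, bumping the leftmost entry strictly greater than the inserted value down to the next row. The recording tableau Q records, in position (i, j), the step at which that cell was added to P.
  Insert 5 (step 1): P = [5];  Q = [1]
  Insert 8 (step 2): P = [5, 8];  Q = [1, 2]
  Insert 6 (step 3): P = [5, 6] / [8];  Q = [1, 2] / [3]
  Insert 1 (step 4): P = [1, 6] / [5] / [8];  Q = [1, 2] / [3] / [4]
  Insert 2 (step 5): P = [1, 2] / [5, 6] / [8];  Q = [1, 2] / [3, 5] / [4]
  Insert 3 (step 6): P = [1, 2, 3] / [5, 6] / [8];  Q = [1, 2, 6] / [3, 5] / [4]
  Insert 9 (step 7): P = [1, 2, 3, 9] / [5, 6] / [8];  Q = [1, 2, 6, 7] / [3, 5] / [4]
  Insert 7 (step 8): P = [1, 2, 3, 7] / [5, 6, 9] / [8];  Q = [1, 2, 6, 7] / [3, 5, 8] / [4]
  Insert 4 (step 9): P = [1, 2, 3, 4] / [5, 6, 7] / [8, 9];  Q = [1, 2, 6, 7] / [3, 5, 8] / [4, 9]
Final shape: (4, 3, 2).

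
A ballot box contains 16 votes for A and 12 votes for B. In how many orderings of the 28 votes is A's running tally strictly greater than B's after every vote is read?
Strict-lead orderings = 4345965

Total orderings of the 28 votes with 16 for A: C(28, 16) = 30421755. By the Bertrand ballot formula (Cycle Lemma / reflection principle), the number of orderings in which A is strictly ahead of B throughout is (p − q)/(p + q) · C(p + q, p) = (16 − 12)/(16 + 12) · 30421755 = 4345965.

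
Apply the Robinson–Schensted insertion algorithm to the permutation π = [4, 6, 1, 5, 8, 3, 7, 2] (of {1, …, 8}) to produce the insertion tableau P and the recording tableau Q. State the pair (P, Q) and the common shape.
P = [1, 2, 7] / [3, 5, 8] / [4] / [6];  Q = [1, 2, 5] / [3, 4, 7] / [6] / [8];  common shape = (3, 3, 1, 1)

Row-insert the values π_1, π_2, … into P one at a time, bumping the leftmost entry strictly greater than the inserted value down to the next row. The recording tableau Q records, in position (i, j), the step at which that cell was added to P.
  Insert 4 (step 1): P = [4];  Q = [1]
  Insert 6 (step 2): P = [4, 6];  Q = [1, 2]
  Insert 1 (step 3): P = [1, 6] / [4];  Q = [1, 2] / [3]
  Insert 5 (step 4): P = [1, 5] / [4, 6];  Q = [1, 2] / [3, 4]
  Insert 8 (step 5): P = [1, 5, 8] / [4, 6];  Q = [1, 2, 5] / [3, 4]
  Insert 3 (step 6): P = [1, 3, 8] / [4, 5] / [6];  Q = [1, 2, 5] / [3, 4] / [6]
  Insert 7 (step 7): P = [1, 3, 7] / [4, 5, 8] / [6];  Q = [1, 2, 5] / [3, 4, 7] / [6]
  Insert 2 (step 8): P = [1, 2, 7] / [3, 5, 8] / [4] / [6];  Q = [1, 2, 5] / [3, 4, 7] / [6] / [8]
Final shape: (3, 3, 1, 1).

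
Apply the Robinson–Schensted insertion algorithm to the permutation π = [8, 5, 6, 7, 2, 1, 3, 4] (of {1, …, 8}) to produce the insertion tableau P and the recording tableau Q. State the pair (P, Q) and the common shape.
P = [1, 3, 4] / [2, 6, 7] / [5] / [8];  Q = [1, 3, 4] / [2, 7, 8] / [5] / [6];  common shape = (3, 3, 1, 1)

Row-insert the values π_1, π_2, … into P one at a time, bumping the leftmost entry strictly greater than the inserted value down to the next row. The recording tableau Q records, in position (i, j), the step at which that cell was added to P.
  Insert 8 (step 1): P = [8];  Q = [1]
  Insert 5 (step 2): P = [5] / [8];  Q = [1] / [2]
  Insert 6 (step 3): P = [5, 6] / [8];  Q = [1, 3] / [2]
  Insert 7 (step 4): P = [5, 6, 7] / [8];  Q = [1, 3, 4] / [2]
  Insert 2 (step 5): P = [2, 6, 7] / [5] / [8];  Q = [1, 3, 4] / [2] / [5]
  Insert 1 (step 6): P = [1, 6, 7] / [2] / [5] / [8];  Q = [1, 3, 4] / [2] / [5] / [6]
  Insert 3 (step 7): P = [1, 3, 7] / [2, 6] / [5] / [8];  Q = [1, 3, 4] / [2, 7] / [5] / [6]
  Insert 4 (step 8): P = [1, 3, 4] / [2, 6, 7] / [5] / [8];  Q = [1, 3, 4] / [2, 7, 8] / [5] / [6]
Final shape: (3, 3, 1, 1).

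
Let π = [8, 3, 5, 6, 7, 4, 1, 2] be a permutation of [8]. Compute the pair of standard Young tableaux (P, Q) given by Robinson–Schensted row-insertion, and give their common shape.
P = [1, 2, 6, 7] / [3, 4] / [5] / [8];  Q = [1, 3, 4, 5] / [2, 8] / [6] / [7];  common shape = (4, 2, 1, 1)

Row-insert the values π_1, π_2, … into P one at a time, bumping the leftmost entry strictly greater than the inserted value down to the next row. The recording tableau Q records, in position (i, j), the step at which that cell was added to P.
  Insert 8 (step 1): P = [8];  Q = [1]
  Insert 3 (step 2): P = [3] / [8];  Q = [1] / [2]
  Insert 5 (step 3): P = [3, 5] / [8];  Q = [1, 3] / [2]
  Insert 6 (step 4): P = [3, 5, 6] / [8];  Q = [1, 3, 4] / [2]
  Insert 7 (step 5): P = [3, 5, 6, 7] / [8];  Q = [1, 3, 4, 5] / [2]
  Insert 4 (step 6): P = [3, 4, 6, 7] / [5] / [8];  Q = [1, 3, 4, 5] / [2] / [6]
  Insert 1 (step 7): P = [1, 4, 6, 7] / [3] / [5] / [8];  Q = [1, 3, 4, 5] / [2] / [6] / [7]
  Insert 2 (step 8): P = [1, 2, 6, 7] / [3, 4] / [5] / [8];  Q = [1, 3, 4, 5] / [2, 8] / [6] / [7]
Final shape: (4, 2, 1, 1).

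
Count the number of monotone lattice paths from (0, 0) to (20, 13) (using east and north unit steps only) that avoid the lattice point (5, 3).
Number of paths = 390115880

Total paths from (0, 0) to (20, 13): C(33, 20) = 573166440. Paths through (5, 3): (paths (0, 0) → (5, 3)) × (paths (5, 3) → (20, 13)) = C(8, 5) · C(25, 15) = 56 · 3268760 = 183050560. Avoidance count = 573166440 − 183050560 = 390115880.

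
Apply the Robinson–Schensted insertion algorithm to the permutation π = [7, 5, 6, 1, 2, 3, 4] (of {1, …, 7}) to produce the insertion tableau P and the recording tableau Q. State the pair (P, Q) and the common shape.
P = [1, 2, 3, 4] / [5, 6] / [7];  Q = [1, 3, 6, 7] / [2, 5] / [4];  common shape = (4, 2, 1)

Row-insert the values π_1, π_2, … into P one at a time, bumping the leftmost entry strictly greater than the inserted value down to the next row. The recording tableau Q records, in position (i, j), the step at which that cell was added to P.
  Insert 7 (step 1): P = [7];  Q = [1]
  Insert 5 (step 2): P = [5] / [7];  Q = [1] / [2]
  Insert 6 (step 3): P = [5, 6] / [7];  Q = [1, 3] / [2]
  Insert 1 (step 4): P = [1, 6] / [5] / [7];  Q = [1, 3] / [2] / [4]
  Insert 2 (step 5): P = [1, 2] / [5, 6] / [7];  Q = [1, 3] / [2, 5] / [4]
  Insert 3 (step 6): P = [1, 2, 3] / [5, 6] / [7];  Q = [1, 3, 6] / [2, 5] / [4]
  Insert 4 (step 7): P = [1, 2, 3, 4] / [5, 6] / [7];  Q = [1, 3, 6, 7] / [2, 5] / [4]
Final shape: (4, 2, 1).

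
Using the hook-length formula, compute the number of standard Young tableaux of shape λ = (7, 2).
# SYT of shape (7, 2) = 27

Hook-length formula: f^λ = n! / Π hook(c), product over all cells c of the Young diagram. For λ = (7, 2), n = 9 boxes. Hook lengths by row (left-to-right, top-to-bottom): [8, 7, 5, 4, 3, 2, 1]; [2, 1]. Product of hooks = 13440. So f^λ = 9! / 13440 = 362880 / 13440 = 27.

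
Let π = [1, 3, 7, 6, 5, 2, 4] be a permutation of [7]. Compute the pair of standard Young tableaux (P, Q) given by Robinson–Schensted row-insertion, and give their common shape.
P = [1, 2, 4] / [3, 5] / [6] / [7];  Q = [1, 2, 3] / [4, 7] / [5] / [6];  common shape = (3, 2, 1, 1)

Row-insert the values π_1, π_2, … into P one at a time, bumping the leftmost entry strictly greater than the inserted value down to the next row. The recording tableau Q records, in position (i, j), the step at which that cell was added to P.
  Insert 1 (step 1): P = [1];  Q = [1]
  Insert 3 (step 2): P = [1, 3];  Q = [1, 2]
  Insert 7 (step 3): P = [1, 3, 7];  Q = [1, 2, 3]
  Insert 6 (step 4): P = [1, 3, 6] / [7];  Q = [1, 2, 3] / [4]
  Insert 5 (step 5): P = [1, 3, 5] / [6] / [7];  Q = [1, 2, 3] / [4] / [5]
  Insert 2 (step 6): P = [1, 2, 5] / [3] / [6] / [7];  Q = [1, 2, 3] / [4] / [5] / [6]
  Insert 4 (step 7): P = [1, 2, 4] / [3, 5] / [6] / [7];  Q = [1, 2, 3] / [4, 7] / [5] / [6]
Final shape: (3, 2, 1, 1).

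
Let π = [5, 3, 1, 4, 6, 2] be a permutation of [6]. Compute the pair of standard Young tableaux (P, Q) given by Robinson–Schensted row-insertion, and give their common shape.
P = [1, 2, 6] / [3, 4] / [5];  Q = [1, 4, 5] / [2, 6] / [3];  common shape = (3, 2, 1)

Row-insert the values π_1, π_2, … into P one at a time, bumping the leftmost entry strictly greater than the inserted value down to the next row. The recording tableau Q records, in position (i, j), the step at which that cell was added to P.
  Insert 5 (step 1): P = [5];  Q = [1]
  Insert 3 (step 2): P = [3] / [5];  Q = [1] / [2]
  Insert 1 (step 3): P = [1] / [3] / [5];  Q = [1] / [2] / [3]
  Insert 4 (step 4): P = [1, 4] / [3] / [5];  Q = [1, 4] / [2] / [3]
  Insert 6 (step 5): P = [1, 4, 6] / [3] / [5];  Q = [1, 4, 5] / [2] / [3]
  Insert 2 (step 6): P = [1, 2, 6] / [3, 4] / [5];  Q = [1, 4, 5] / [2, 6] / [3]
Final shape: (3, 2, 1).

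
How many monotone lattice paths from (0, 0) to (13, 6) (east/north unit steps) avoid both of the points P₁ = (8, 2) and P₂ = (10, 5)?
Number of paths = 11250

Inclusion–exclusion. Total paths: C(19, 13) = 27132. Through P₁: C(10, 8)·C(9, 5) = 5670. Through P₂: C(15, 10)·C(4, 3) = 12012. Since P₁ is strictly southwest of P₂, a monotone path through both must visit P₁ then P₂; paths through both = C(10, 8)·C(5, 2)·C(4, 3) = 1800. Avoid both = 27132 − 5670 − 12012 + 1800 = 11250.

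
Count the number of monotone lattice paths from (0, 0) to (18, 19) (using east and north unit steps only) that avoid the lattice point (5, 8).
Number of paths = 14460094572

Total paths from (0, 0) to (18, 19): C(37, 18) = 17672631900. Paths through (5, 8): (paths (0, 0) → (5, 8)) × (paths (5, 8) → (18, 19)) = C(13, 5) · C(24, 13) = 1287 · 2496144 = 3212537328. Avoidance count = 17672631900 − 3212537328 = 14460094572.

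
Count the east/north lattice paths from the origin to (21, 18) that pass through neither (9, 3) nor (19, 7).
Number of paths = 58500563550

Inclusion–exclusion. Total paths: C(39, 21) = 62359143990. Through P₁: C(12, 9)·C(27, 12) = 3824449200. Through P₂: C(26, 19)·C(13, 2) = 51308400. Since P₁ is strictly southwest of P₂, a monotone path through both must visit P₁ then P₂; paths through both = C(12, 9)·C(14, 10)·C(13, 2) = 17177160. Avoid both = 62359143990 − 3824449200 − 51308400 + 17177160 = 58500563550.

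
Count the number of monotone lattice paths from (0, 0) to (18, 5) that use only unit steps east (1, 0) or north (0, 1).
Number of paths = 33649

A monotone lattice path from (0, 0) to (18, 5) consists of 18 east steps and 5 north steps in some order, so it is determined by which 18 of the 23 steps are east. The count is C(23, 18) = 33649.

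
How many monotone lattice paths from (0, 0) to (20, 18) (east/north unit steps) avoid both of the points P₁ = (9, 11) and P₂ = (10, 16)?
Number of paths = 27948779220

Inclusion–exclusion. Total paths: C(38, 20) = 33578000610. Through P₁: C(20, 9)·C(18, 11) = 5345159040. Through P₂: C(26, 10)·C(12, 10) = 350574510. Since P₁ is strictly southwest of P₂, a monotone path through both must visit P₁ then P₂; paths through both = C(20, 9)·C(6, 1)·C(12, 10) = 66512160. Avoid both = 33578000610 − 5345159040 − 350574510 + 66512160 = 27948779220.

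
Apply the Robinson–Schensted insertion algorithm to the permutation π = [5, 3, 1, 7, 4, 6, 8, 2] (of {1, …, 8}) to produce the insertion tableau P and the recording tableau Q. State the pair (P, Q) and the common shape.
P = [1, 2, 6, 8] / [3, 4] / [5, 7];  Q = [1, 4, 6, 7] / [2, 5] / [3, 8];  common shape = (4, 2, 2)

Row-insert the values π_1, π_2, … into P one at a time, bumping the leftmost entry strictly greater than the inserted value down to the next row. The recording tableau Q records, in position (i, j), the step at which that cell was added to P.
  Insert 5 (step 1): P = [5];  Q = [1]
  Insert 3 (step 2): P = [3] / [5];  Q = [1] / [2]
  Insert 1 (step 3): P = [1] / [3] / [5];  Q = [1] / [2] / [3]
  Insert 7 (step 4): P = [1, 7] / [3] / [5];  Q = [1, 4] / [2] / [3]
  Insert 4 (step 5): P = [1, 4] / [3, 7] / [5];  Q = [1, 4] / [2, 5] / [3]
  Insert 6 (step 6): P = [1, 4, 6] / [3, 7] / [5];  Q = [1, 4, 6] / [2, 5] / [3]
  Insert 8 (step 7): P = [1, 4, 6, 8] / [3, 7] / [5];  Q = [1, 4, 6, 7] / [2, 5] / [3]
  Insert 2 (step 8): P = [1, 2, 6, 8] / [3, 4] / [5, 7];  Q = [1, 4, 6, 7] / [2, 5] / [3, 8]
Final shape: (4, 2, 2).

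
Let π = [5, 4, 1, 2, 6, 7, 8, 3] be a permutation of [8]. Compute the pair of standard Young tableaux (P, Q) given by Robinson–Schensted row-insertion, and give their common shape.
P = [1, 2, 3, 7, 8] / [4, 6] / [5];  Q = [1, 4, 5, 6, 7] / [2, 8] / [3];  common shape = (5, 2, 1)

Row-insert the values π_1, π_2, … into P one at a time, bumping the leftmost entry strictly greater than the inserted value down to the next row. The recording tableau Q records, in position (i, j), the step at which that cell was added to P.
  Insert 5 (step 1): P = [5];  Q = [1]
  Insert 4 (step 2): P = [4] / [5];  Q = [1] / [2]
  Insert 1 (step 3): P = [1] / [4] / [5];  Q = [1] / [2] / [3]
  Insert 2 (step 4): P = [1, 2] / [4] / [5];  Q = [1, 4] / [2] / [3]
  Insert 6 (step 5): P = [1, 2, 6] / [4] / [5];  Q = [1, 4, 5] / [2] / [3]
  Insert 7 (step 6): P = [1, 2, 6, 7] / [4] / [5];  Q = [1, 4, 5, 6] / [2] / [3]
  Insert 8 (step 7): P = [1, 2, 6, 7, 8] / [4] / [5];  Q = [1, 4, 5, 6, 7] / [2] / [3]
  Insert 3 (step 8): P = [1, 2, 3, 7, 8] / [4, 6] / [5];  Q = [1, 4, 5, 6, 7] / [2, 8] / [3]
Final shape: (5, 2, 1).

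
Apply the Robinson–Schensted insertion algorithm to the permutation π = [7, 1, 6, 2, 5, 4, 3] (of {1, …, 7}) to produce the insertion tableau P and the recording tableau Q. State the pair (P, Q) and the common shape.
P = [1, 2, 3] / [4] / [5] / [6] / [7];  Q = [1, 3, 5] / [2] / [4] / [6] / [7];  common shape = (3, 1, 1, 1, 1)

Row-insert the values π_1, π_2, … into P one at a time, bumping the leftmost entry strictly greater than the inserted value down to the next row. The recording tableau Q records, in position (i, j), the step at which that cell was added to P.
  Insert 7 (step 1): P = [7];  Q = [1]
  Insert 1 (step 2): P = [1] / [7];  Q = [1] / [2]
  Insert 6 (step 3): P = [1, 6] / [7];  Q = [1, 3] / [2]
  Insert 2 (step 4): P = [1, 2] / [6] / [7];  Q = [1, 3] / [2] / [4]
  Insert 5 (step 5): P = [1, 2, 5] / [6] / [7];  Q = [1, 3, 5] / [2] / [4]
  Insert 4 (step 6): P = [1, 2, 4] / [5] / [6] / [7];  Q = [1, 3, 5] / [2] / [4] / [6]
  Insert 3 (step 7): P = [1, 2, 3] / [4] / [5] / [6] / [7];  Q = [1, 3, 5] / [2] / [4] / [6] / [7]
Final shape: (3, 1, 1, 1, 1).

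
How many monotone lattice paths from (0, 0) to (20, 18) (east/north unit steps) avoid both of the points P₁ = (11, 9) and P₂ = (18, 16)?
Number of paths = 15646649150

Inclusion–exclusion. Total paths: C(38, 20) = 33578000610. Through P₁: C(20, 11)·C(18, 9) = 8166215200. Through P₂: C(34, 18)·C(4, 2) = 13223768580. Since P₁ is strictly southwest of P₂, a monotone path through both must visit P₁ then P₂; paths through both = C(20, 11)·C(14, 7)·C(4, 2) = 3458632320. Avoid both = 33578000610 − 8166215200 − 13223768580 + 3458632320 = 15646649150.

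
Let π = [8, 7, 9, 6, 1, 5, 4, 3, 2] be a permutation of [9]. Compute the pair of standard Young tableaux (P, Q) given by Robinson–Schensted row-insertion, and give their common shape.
P = [1, 2] / [3, 9] / [4] / [5] / [6] / [7] / [8];  Q = [1, 3] / [2, 6] / [4] / [5] / [7] / [8] / [9];  common shape = (2, 2, 1, 1, 1, 1, 1)

Row-insert the values π_1, π_2, … into P one at a time, bumping the leftmost entry strictly greater than the inserted value down to the next row. The recording tableau Q records, in position (i, j), the step at which that cell was added to P.
  Insert 8 (step 1): P = [8];  Q = [1]
  Insert 7 (step 2): P = [7] / [8];  Q = [1] / [2]
  Insert 9 (step 3): P = [7, 9] / [8];  Q = [1, 3] / [2]
  Insert 6 (step 4): P = [6, 9] / [7] / [8];  Q = [1, 3] / [2] / [4]
  Insert 1 (step 5): P = [1, 9] / [6] / [7] / [8];  Q = [1, 3] / [2] / [4] / [5]
  Insert 5 (step 6): P = [1, 5] / [6, 9] / [7] / [8];  Q = [1, 3] / [2, 6] / [4] / [5]
  Insert 4 (step 7): P = [1, 4] / [5, 9] / [6] / [7] / [8];  Q = [1, 3] / [2, 6] / [4] / [5] / [7]
  Insert 3 (step 8): P = [1, 3] / [4, 9] / [5] / [6] / [7] / [8];  Q = [1, 3] / [2, 6] / [4] / [5] / [7] / [8]
  Insert 2 (step 9): P = [1, 2] / [3, 9] / [4] / [5] / [6] / [7] / [8];  Q = [1, 3] / [2, 6] / [4] / [5] / [7] / [8] / [9]
Final shape: (2, 2, 1, 1, 1, 1, 1).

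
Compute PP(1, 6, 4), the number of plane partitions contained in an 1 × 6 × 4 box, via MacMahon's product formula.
PP(1, 6, 4) = 210

Evaluate the triple product over i = 1..1, j = 1..6, k = 1..4. The factors are (2/1) · (3/2) · (4/3) · (5/4) · (3/2) · (4/3) · (5/4) · (6/5) · … (24 factors total). The numerators and denominators telescope so the product is an integer; carrying out the multiplication exactly gives PP(1, 6, 4) = 210.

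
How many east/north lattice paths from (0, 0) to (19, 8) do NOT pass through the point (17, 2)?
Number of paths = 2215287

Total paths from (0, 0) to (19, 8): C(27, 19) = 2220075. Paths through (17, 2): (paths (0, 0) → (17, 2)) × (paths (17, 2) → (19, 8)) = C(19, 17) · C(8, 2) = 171 · 28 = 4788. Avoidance count = 2220075 − 4788 = 2215287.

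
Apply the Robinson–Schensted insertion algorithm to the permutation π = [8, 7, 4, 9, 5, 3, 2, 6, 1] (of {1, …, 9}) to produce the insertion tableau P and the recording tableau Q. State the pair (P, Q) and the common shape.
P = [1, 5, 6] / [2, 9] / [3] / [4] / [7] / [8];  Q = [1, 4, 8] / [2, 5] / [3] / [6] / [7] / [9];  common shape = (3, 2, 1, 1, 1, 1)

Row-insert the values π_1, π_2, … into P one at a time, bumping the leftmost entry strictly greater than the inserted value down to the next row. The recording tableau Q records, in position (i, j), the step at which that cell was added to P.
  Insert 8 (step 1): P = [8];  Q = [1]
  Insert 7 (step 2): P = [7] / [8];  Q = [1] / [2]
  Insert 4 (step 3): P = [4] / [7] / [8];  Q = [1] / [2] / [3]
  Insert 9 (step 4): P = [4, 9] / [7] / [8];  Q = [1, 4] / [2] / [3]
  Insert 5 (step 5): P = [4, 5] / [7, 9] / [8];  Q = [1, 4] / [2, 5] / [3]
  Insert 3 (step 6): P = [3, 5] / [4, 9] / [7] / [8];  Q = [1, 4] / [2, 5] / [3] / [6]
  Insert 2 (step 7): P = [2, 5] / [3, 9] / [4] / [7] / [8];  Q = [1, 4] / [2, 5] / [3] / [6] / [7]
  Insert 6 (step 8): P = [2, 5, 6] / [3, 9] / [4] / [7] / [8];  Q = [1, 4, 8] / [2, 5] / [3] / [6] / [7]
  Insert 1 (step 9): P = [1, 5, 6] / [2, 9] / [3] / [4] / [7] / [8];  Q = [1, 4, 8] / [2, 5] / [3] / [6] / [7] / [9]
Final shape: (3, 2, 1, 1, 1, 1).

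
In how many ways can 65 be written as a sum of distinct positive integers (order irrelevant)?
q(65) = 18200

A partition into distinct parts is a strictly decreasing sequence summing to n. The recurrence d(n, m) = d(n, m−1) + d(n−m, m−1) (use part m at most once) with q(n) = d(n, n) gives q(65) = 18200. (Euler's theorem: # distinct-part partitions = # odd-part partitions.)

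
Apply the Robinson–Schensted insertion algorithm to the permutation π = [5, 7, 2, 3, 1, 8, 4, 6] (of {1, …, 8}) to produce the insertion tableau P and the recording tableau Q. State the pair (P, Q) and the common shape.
P = [1, 3, 4, 6] / [2, 7, 8] / [5];  Q = [1, 2, 6, 8] / [3, 4, 7] / [5];  common shape = (4, 3, 1)

Row-insert the values π_1, π_2, … into P one at a time, bumping the leftmost entry strictly greater than the inserted value down to the next row. The recording tableau Q records, in position (i, j), the step at which that cell was added to P.
  Insert 5 (step 1): P = [5];  Q = [1]
  Insert 7 (step 2): P = [5, 7];  Q = [1, 2]
  Insert 2 (step 3): P = [2, 7] / [5];  Q = [1, 2] / [3]
  Insert 3 (step 4): P = [2, 3] / [5, 7];  Q = [1, 2] / [3, 4]
  Insert 1 (step 5): P = [1, 3] / [2, 7] / [5];  Q = [1, 2] / [3, 4] / [5]
  Insert 8 (step 6): P = [1, 3, 8] / [2, 7] / [5];  Q = [1, 2, 6] / [3, 4] / [5]
  Insert 4 (step 7): P = [1, 3, 4] / [2, 7, 8] / [5];  Q = [1, 2, 6] / [3, 4, 7] / [5]
  Insert 6 (step 8): P = [1, 3, 4, 6] / [2, 7, 8] / [5];  Q = [1, 2, 6, 8] / [3, 4, 7] / [5]
Final shape: (4, 3, 1).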